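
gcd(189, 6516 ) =9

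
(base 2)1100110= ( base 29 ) 3f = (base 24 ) 46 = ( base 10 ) 102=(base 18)5c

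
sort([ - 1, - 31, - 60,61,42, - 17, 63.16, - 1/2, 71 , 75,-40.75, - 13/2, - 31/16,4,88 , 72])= [ -60, - 40.75 , - 31,-17, -13/2 ,-31/16,- 1,-1/2, 4, 42 , 61, 63.16,71, 72,75,  88] 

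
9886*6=59316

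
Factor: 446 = 2^1*223^1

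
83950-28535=55415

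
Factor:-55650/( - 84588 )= 2^( - 1 )*5^2*19^( - 1) = 25/38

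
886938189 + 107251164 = 994189353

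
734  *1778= 1305052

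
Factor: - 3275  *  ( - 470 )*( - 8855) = - 2^1*5^4*7^1 * 11^1*23^1*47^1*131^1 = - 13630058750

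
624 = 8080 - 7456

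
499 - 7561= - 7062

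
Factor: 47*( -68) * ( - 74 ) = 236504 = 2^3*17^1*37^1*47^1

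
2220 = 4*555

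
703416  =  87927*8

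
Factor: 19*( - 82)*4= - 6232 = - 2^3*19^1*41^1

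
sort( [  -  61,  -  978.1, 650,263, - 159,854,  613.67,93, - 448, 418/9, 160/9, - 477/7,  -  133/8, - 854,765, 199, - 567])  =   [ - 978.1, - 854,- 567, - 448, -159, - 477/7, - 61, - 133/8,160/9, 418/9, 93, 199,263 , 613.67, 650, 765,854 ]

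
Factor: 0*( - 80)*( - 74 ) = 0^1 = 0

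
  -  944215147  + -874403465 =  - 1818618612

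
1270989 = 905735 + 365254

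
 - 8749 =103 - 8852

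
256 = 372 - 116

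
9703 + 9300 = 19003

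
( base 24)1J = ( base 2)101011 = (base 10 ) 43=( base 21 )21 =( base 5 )133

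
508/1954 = 254/977 = 0.26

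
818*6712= 5490416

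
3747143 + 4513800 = 8260943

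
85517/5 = 17103 + 2/5 = 17103.40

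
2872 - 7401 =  - 4529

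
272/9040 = 17/565 = 0.03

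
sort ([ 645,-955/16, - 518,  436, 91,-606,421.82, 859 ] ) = [ - 606, - 518,- 955/16, 91, 421.82, 436, 645, 859] 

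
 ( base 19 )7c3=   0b101011000110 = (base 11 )2088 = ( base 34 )2d4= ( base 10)2758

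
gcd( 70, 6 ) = 2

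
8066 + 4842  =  12908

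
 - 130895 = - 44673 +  - 86222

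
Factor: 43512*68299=2971826088= 2^3*3^1*7^3 * 11^1*37^1 * 887^1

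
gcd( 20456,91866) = 2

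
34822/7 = 4974 + 4/7 =4974.57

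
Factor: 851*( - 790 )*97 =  - 65212130  =  - 2^1 * 5^1*23^1*37^1*79^1*97^1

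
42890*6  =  257340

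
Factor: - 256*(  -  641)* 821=134722816= 2^8*641^1*821^1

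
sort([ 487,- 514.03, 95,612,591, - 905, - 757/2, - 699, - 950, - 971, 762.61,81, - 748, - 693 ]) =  [ - 971, - 950, - 905, - 748, - 699, - 693, - 514.03, - 757/2, 81, 95, 487, 591,612,762.61 ] 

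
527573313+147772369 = 675345682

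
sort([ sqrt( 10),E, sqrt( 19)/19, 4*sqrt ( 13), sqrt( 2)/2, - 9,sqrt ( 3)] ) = [ - 9, sqrt( 19)/19,  sqrt(2)/2, sqrt(3), E, sqrt( 10),4*sqrt (13 ) ] 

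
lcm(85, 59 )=5015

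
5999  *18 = 107982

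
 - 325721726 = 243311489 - 569033215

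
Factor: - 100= - 2^2*5^2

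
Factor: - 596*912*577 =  - 2^6* 3^1*19^1*149^1*577^1 = - 313629504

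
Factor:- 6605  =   - 5^1 * 1321^1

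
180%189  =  180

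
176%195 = 176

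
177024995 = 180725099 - 3700104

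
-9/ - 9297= 1/1033  =  0.00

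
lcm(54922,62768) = 439376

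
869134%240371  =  148021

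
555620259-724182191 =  - 168561932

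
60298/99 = 609 + 7/99  =  609.07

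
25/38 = 25/38 = 0.66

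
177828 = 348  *511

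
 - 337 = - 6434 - -6097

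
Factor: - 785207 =-785207^1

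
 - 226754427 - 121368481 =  - 348122908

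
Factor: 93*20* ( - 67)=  - 2^2*3^1 * 5^1 * 31^1*67^1= - 124620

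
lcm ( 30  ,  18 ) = 90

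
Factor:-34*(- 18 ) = 2^2*3^2*17^1 = 612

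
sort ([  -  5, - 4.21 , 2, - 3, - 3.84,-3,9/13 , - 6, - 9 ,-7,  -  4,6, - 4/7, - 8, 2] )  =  [ - 9 , - 8,-7, - 6 , - 5,-4.21,-4, - 3.84 , - 3 ,-3,-4/7,9/13 , 2 , 2 , 6]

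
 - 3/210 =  - 1 + 69/70 = - 0.01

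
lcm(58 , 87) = 174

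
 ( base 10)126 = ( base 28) 4e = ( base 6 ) 330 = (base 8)176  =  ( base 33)3r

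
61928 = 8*7741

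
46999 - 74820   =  -27821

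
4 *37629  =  150516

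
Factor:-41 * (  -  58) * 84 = 199752 = 2^3 * 3^1*7^1*29^1*41^1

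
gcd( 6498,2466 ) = 18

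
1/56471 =1/56471 = 0.00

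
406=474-68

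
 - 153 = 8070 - 8223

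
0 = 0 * ( - 9125 )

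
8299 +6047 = 14346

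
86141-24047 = 62094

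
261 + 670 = 931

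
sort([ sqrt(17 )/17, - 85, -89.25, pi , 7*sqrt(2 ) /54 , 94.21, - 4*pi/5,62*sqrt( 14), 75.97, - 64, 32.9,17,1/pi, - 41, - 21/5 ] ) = [ - 89.25, - 85, - 64,  -  41,  -  21/5, - 4*pi/5,7*sqrt( 2 ) /54 , sqrt(17)/17, 1/pi,pi,17,32.9,75.97, 94.21, 62*sqrt( 14)]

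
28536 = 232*123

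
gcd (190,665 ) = 95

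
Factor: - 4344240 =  - 2^4 * 3^1*5^1*23^1*787^1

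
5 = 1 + 4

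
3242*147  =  476574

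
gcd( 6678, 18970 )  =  14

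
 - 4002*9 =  -36018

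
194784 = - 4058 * (  -  48)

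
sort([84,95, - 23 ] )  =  [ - 23,84,95 ]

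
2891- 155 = 2736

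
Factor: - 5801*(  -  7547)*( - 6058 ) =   -  2^1*13^1*233^1*5801^1*7547^1 = - 265220130526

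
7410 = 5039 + 2371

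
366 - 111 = 255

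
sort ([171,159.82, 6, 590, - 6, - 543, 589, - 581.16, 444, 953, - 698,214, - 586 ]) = [ - 698, - 586, - 581.16,-543,-6, 6, 159.82,171, 214, 444, 589,590, 953 ]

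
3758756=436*8621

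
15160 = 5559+9601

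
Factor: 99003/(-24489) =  - 3^( - 2)*61^1 * 541^1 *907^( -1) = - 33001/8163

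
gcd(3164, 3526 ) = 2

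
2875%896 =187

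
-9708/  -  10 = 970+4/5 = 970.80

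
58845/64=58845/64  =  919.45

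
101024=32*3157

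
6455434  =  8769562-2314128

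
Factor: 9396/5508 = 29/17 = 17^( - 1) * 29^1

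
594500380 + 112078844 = 706579224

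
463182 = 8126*57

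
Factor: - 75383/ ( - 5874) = 77/6 = 2^( - 1 ) * 3^( - 1) * 7^1 * 11^1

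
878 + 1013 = 1891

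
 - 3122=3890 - 7012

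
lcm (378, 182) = 4914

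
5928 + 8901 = 14829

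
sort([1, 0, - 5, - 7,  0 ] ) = [-7, - 5, 0, 0, 1]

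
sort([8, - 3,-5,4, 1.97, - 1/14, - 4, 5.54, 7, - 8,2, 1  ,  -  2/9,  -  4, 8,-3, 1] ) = [-8, - 5,-4, - 4, - 3,-3,-2/9, - 1/14,1, 1, 1.97, 2, 4, 5.54 , 7, 8,  8] 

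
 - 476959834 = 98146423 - 575106257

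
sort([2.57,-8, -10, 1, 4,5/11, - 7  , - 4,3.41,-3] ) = [ - 10,  -  8, - 7,-4, - 3,5/11 , 1,2.57,  3.41,4] 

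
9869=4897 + 4972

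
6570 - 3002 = 3568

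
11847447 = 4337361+7510086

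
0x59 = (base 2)1011001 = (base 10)89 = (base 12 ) 75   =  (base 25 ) 3E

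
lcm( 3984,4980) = 19920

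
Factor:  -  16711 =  - 17^1*983^1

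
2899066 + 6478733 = 9377799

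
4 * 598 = 2392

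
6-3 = 3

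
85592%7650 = 1442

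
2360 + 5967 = 8327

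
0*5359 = 0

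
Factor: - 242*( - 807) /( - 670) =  - 3^1*5^(-1)*11^2*67^( - 1)*269^1 = - 97647/335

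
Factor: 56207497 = 349^1*161053^1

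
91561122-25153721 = 66407401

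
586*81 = 47466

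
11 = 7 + 4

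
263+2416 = 2679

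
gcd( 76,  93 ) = 1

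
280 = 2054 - 1774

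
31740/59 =31740/59 = 537.97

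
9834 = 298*33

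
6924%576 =12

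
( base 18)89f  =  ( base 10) 2769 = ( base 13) 1350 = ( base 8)5321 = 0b101011010001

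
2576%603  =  164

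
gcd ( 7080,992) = 8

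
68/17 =4=4.00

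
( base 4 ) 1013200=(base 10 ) 4576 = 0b1000111100000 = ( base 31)4NJ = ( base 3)20021111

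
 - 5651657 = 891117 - 6542774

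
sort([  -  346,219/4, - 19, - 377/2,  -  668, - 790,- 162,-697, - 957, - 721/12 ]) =[ - 957, - 790, - 697, - 668, - 346,-377/2,-162,-721/12, - 19,  219/4] 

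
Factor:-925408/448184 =-2^2* 239^1*463^ (-1) = - 956/463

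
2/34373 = 2/34373 = 0.00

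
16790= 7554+9236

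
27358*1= 27358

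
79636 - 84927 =-5291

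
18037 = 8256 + 9781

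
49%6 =1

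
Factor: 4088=2^3* 7^1*73^1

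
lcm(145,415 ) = 12035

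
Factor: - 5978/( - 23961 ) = 122/489=2^1*3^( - 1)*61^1 * 163^( - 1)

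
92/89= 92/89= 1.03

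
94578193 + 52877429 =147455622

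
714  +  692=1406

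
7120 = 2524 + 4596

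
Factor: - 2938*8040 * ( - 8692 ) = 205318251840 = 2^6 *3^1 * 5^1 *13^1 * 41^1*53^1*67^1*113^1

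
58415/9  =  58415/9 = 6490.56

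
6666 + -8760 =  - 2094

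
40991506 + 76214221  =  117205727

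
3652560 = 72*50730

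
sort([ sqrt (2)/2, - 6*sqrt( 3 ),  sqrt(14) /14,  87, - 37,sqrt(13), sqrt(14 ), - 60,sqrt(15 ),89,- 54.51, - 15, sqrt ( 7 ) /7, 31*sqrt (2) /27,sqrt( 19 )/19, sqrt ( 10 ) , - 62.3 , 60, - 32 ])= [  -  62.3, - 60, - 54.51, - 37, - 32, - 15, - 6  *sqrt(3),sqrt(19 ) /19, sqrt(14 ) /14,sqrt( 7 )/7, sqrt(2 ) /2, 31*sqrt( 2)/27, sqrt(10),sqrt( 13 ), sqrt( 14), sqrt(15 ), 60, 87,  89]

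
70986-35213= 35773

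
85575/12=7131 + 1/4 =7131.25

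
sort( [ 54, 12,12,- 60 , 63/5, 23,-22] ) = [ - 60,-22, 12,12, 63/5 , 23 , 54 ] 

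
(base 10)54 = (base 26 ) 22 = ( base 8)66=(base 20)2E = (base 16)36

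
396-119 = 277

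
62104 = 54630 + 7474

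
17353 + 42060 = 59413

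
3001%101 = 72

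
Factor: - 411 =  - 3^1 * 137^1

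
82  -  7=75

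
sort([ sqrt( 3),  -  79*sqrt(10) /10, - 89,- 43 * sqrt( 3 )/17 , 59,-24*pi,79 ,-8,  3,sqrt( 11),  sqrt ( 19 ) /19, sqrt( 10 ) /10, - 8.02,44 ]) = [ - 89, -24 * pi ,  -  79*sqrt( 10) /10, - 8.02, - 8, - 43*sqrt (3 ) /17, sqrt( 19 ) /19, sqrt( 10)/10,sqrt( 3 ) , 3, sqrt ( 11), 44,59, 79 ] 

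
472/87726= 236/43863 = 0.01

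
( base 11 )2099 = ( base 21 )65J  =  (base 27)3LG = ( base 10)2770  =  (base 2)101011010010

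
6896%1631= 372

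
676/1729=52/133 = 0.39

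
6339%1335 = 999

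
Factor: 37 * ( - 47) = -1739 =- 37^1*47^1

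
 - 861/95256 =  - 1 + 4495/4536 =- 0.01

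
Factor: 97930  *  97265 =9525161450 =2^1*5^2 *7^3 * 397^1*1399^1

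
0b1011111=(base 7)164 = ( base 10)95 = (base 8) 137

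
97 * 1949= 189053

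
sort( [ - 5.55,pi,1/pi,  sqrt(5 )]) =[ - 5.55,1/pi , sqrt( 5), pi]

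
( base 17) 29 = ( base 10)43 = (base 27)1G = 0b101011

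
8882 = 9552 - 670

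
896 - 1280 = - 384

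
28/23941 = 28/23941 = 0.00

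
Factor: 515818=2^1*73^1*3533^1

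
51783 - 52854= - 1071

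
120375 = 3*40125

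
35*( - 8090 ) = -283150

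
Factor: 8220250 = 2^1*5^3 * 131^1  *251^1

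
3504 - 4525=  - 1021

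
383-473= - 90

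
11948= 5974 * 2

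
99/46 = 99/46 = 2.15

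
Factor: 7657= 13^1 * 19^1*31^1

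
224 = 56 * 4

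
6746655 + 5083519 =11830174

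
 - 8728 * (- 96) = 837888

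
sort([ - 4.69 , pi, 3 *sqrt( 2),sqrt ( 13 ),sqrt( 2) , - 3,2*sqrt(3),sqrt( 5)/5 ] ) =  [  -  4.69,-3,sqrt(5 ) /5,sqrt( 2 ),pi,2*sqrt ( 3), sqrt( 13),  3*sqrt( 2)]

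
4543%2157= 229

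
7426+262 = 7688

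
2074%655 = 109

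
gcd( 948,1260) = 12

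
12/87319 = 12/87319 = 0.00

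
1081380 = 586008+495372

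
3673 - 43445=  - 39772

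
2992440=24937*120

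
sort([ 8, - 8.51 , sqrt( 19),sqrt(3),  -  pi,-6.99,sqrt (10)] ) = [ - 8.51, - 6.99,  -  pi, sqrt( 3 ),sqrt( 10),sqrt ( 19),  8]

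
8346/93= 89+ 23/31 =89.74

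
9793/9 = 1088 + 1/9 = 1088.11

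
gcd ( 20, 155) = 5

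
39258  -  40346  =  -1088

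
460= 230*2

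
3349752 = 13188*254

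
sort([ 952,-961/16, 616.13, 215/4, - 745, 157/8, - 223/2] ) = [ - 745,-223/2, -961/16,157/8, 215/4, 616.13, 952]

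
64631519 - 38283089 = 26348430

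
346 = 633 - 287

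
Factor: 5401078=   2^1 * 547^1*4937^1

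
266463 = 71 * 3753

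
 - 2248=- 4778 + 2530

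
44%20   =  4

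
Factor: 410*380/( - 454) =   -  2^2 *5^2*19^1* 41^1*227^( - 1) = - 77900/227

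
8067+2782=10849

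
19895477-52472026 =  - 32576549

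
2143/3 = 714+1/3 = 714.33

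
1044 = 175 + 869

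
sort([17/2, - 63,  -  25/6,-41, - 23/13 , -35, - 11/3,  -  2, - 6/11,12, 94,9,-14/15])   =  [ - 63,-41,  -  35,-25/6, - 11/3,-2, - 23/13, - 14/15, - 6/11,17/2 , 9, 12,  94 ] 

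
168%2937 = 168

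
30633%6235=5693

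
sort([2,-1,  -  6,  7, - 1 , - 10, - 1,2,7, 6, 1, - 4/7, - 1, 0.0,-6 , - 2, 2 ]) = [ - 10,  -  6,- 6, - 2, - 1, - 1, - 1, - 1,-4/7, 0.0, 1, 2, 2, 2, 6, 7,7 ] 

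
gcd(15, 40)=5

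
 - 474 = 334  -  808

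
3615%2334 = 1281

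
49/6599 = 49/6599 = 0.01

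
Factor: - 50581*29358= - 1484956998 = - 2^1*3^2 * 7^1 * 233^1 * 50581^1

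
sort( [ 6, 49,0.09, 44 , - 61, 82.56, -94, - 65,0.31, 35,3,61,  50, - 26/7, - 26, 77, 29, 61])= [-94, - 65, - 61, - 26,  -  26/7 , 0.09,0.31,  3,6,29, 35, 44, 49,50, 61, 61,77,82.56]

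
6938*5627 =39040126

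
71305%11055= 4975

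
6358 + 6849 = 13207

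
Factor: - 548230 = -2^1*5^1*73^1 *751^1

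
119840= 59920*2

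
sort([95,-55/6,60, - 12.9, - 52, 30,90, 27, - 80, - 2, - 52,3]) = [ - 80, - 52,-52,-12.9,-55/6, - 2,3, 27,  30,60,90, 95]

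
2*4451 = 8902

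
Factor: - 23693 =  - 19^1*29^1*43^1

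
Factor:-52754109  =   - 3^1*17584703^1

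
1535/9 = 170 + 5/9 = 170.56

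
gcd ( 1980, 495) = 495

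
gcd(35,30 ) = 5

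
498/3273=166/1091 = 0.15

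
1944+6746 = 8690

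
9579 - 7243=2336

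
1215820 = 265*4588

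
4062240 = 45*90272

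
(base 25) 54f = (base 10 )3240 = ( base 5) 100430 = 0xca8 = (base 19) 8ia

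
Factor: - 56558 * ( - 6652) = 376223816 = 2^3*1663^1* 28279^1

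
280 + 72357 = 72637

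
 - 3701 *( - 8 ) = 29608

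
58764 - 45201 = 13563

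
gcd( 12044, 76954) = 2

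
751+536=1287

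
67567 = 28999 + 38568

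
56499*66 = 3728934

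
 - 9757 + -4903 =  - 14660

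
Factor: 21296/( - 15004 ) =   -  44/31  =  - 2^2*11^1*31^(-1 )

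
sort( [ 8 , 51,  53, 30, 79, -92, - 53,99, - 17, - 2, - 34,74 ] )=[ - 92 , - 53, - 34, - 17, - 2 , 8, 30, 51 , 53, 74, 79,99]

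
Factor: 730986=2^1*3^1*23^1*5297^1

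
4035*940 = 3792900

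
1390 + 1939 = 3329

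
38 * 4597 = 174686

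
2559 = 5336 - 2777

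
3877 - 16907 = - 13030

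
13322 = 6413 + 6909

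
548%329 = 219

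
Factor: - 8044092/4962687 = -2^2*3^1*7^1*23^(-1)*71^( - 1)*137^1*233^1*1013^( - 1) = - 2681364/1654229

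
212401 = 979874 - 767473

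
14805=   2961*5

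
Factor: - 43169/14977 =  - 7^2*17^(-1) = - 49/17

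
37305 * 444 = 16563420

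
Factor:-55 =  - 5^1*11^1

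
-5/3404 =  - 1 + 3399/3404 = -  0.00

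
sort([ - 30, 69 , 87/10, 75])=[- 30,87/10,69 , 75 ]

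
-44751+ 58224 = 13473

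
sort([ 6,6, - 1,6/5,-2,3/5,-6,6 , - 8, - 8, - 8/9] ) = [ - 8, - 8, - 6 , - 2 , - 1, - 8/9,3/5, 6/5,6, 6,6] 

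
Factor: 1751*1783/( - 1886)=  - 3122033/1886 = - 2^( - 1)*17^1*23^( - 1 )*41^(-1)*103^1*1783^1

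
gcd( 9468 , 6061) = 1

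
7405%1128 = 637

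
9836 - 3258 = 6578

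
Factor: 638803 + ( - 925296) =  - 286493^1 = - 286493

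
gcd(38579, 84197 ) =1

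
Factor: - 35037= - 3^2*17^1*229^1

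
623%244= 135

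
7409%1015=304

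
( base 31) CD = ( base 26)EL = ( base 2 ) 110000001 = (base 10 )385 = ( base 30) CP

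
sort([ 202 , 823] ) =[ 202,823]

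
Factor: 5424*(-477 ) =-2^4*3^3*53^1*113^1 = - 2587248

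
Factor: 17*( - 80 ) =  - 2^4*5^1*17^1 = - 1360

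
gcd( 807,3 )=3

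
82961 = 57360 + 25601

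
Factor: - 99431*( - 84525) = 3^1*5^2*7^2 * 23^1*99431^1 = 8404405275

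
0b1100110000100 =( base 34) 5M4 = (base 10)6532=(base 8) 14604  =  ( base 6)50124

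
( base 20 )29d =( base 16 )3e1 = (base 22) 213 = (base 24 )1h9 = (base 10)993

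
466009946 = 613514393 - 147504447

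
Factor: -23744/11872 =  - 2^1 = - 2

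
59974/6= 29987/3 = 9995.67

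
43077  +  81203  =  124280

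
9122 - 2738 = 6384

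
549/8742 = 183/2914 = 0.06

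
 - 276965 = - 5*55393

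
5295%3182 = 2113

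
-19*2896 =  - 55024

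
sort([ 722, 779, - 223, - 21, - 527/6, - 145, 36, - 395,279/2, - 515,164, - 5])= [ - 515,-395,-223, - 145, - 527/6,-21, - 5 , 36, 279/2,164, 722,779]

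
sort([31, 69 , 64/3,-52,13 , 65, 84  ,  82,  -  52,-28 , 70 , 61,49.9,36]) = [ - 52,- 52, - 28, 13, 64/3, 31,36, 49.9, 61, 65, 69,70, 82,84]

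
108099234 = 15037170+93062064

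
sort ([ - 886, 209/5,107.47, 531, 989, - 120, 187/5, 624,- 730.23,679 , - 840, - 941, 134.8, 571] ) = [ - 941,  -  886, - 840, - 730.23, - 120, 187/5, 209/5, 107.47, 134.8, 531, 571 , 624, 679,989]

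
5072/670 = 2536/335 = 7.57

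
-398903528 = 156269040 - 555172568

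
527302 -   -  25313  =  552615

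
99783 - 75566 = 24217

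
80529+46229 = 126758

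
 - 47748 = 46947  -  94695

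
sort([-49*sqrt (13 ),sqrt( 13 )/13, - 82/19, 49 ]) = [-49*sqrt ( 13), - 82/19,sqrt( 13)/13, 49]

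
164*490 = 80360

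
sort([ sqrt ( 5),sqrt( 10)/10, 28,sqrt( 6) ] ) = [ sqrt( 10 )/10 , sqrt( 5 ),sqrt(6),  28 ] 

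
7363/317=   23 + 72/317 = 23.23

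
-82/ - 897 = 82/897 = 0.09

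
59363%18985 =2408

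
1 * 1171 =1171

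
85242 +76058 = 161300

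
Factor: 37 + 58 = 5^1*19^1 = 95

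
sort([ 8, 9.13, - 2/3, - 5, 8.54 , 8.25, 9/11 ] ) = [ - 5,  -  2/3,9/11, 8, 8.25, 8.54,9.13] 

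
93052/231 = 402 + 190/231 = 402.82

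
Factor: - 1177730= - 2^1*5^1 *117773^1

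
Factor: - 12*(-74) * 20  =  17760 = 2^5*3^1*5^1*37^1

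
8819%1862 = 1371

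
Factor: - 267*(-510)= 2^1*3^2 * 5^1* 17^1  *  89^1 = 136170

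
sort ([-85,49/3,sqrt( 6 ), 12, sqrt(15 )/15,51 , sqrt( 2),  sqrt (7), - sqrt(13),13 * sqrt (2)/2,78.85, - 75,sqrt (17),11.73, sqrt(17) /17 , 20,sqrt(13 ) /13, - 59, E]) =[ -85, - 75, - 59, - sqrt(13 ),sqrt( 17 ) /17, sqrt( 15)/15, sqrt(13)/13,  sqrt(2 ), sqrt (6 ), sqrt(7),E,sqrt( 17 ),13 *sqrt(2) /2 , 11.73,  12, 49/3,20, 51 , 78.85]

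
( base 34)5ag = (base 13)2A40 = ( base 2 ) 1011111111000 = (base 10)6136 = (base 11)4679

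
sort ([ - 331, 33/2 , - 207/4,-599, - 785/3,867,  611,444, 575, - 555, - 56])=[ - 599, - 555,-331, - 785/3, - 56 , - 207/4, 33/2, 444, 575,611, 867 ]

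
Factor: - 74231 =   -  74231^1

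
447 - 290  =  157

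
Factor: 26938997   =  37^1*257^1*2833^1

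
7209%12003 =7209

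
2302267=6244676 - 3942409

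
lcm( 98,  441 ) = 882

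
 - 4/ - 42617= 4/42617 =0.00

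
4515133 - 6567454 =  - 2052321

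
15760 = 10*1576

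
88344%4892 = 288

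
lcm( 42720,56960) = 170880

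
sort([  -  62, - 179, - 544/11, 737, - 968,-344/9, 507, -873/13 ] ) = [-968, - 179, - 873/13,-62,-544/11,-344/9, 507, 737]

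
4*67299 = 269196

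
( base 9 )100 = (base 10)81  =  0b1010001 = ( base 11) 74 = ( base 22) 3f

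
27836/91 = 305 + 81/91 = 305.89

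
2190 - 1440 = 750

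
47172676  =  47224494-51818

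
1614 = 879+735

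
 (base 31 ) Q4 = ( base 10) 810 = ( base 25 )17a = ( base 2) 1100101010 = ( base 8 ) 1452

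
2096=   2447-351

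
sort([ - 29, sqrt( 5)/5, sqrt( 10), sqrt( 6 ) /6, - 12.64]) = [ - 29, - 12.64,sqrt( 6)/6, sqrt( 5 )/5,sqrt ( 10 ) ] 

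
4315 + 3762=8077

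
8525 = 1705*5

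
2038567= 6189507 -4150940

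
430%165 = 100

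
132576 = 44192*3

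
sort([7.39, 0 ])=[0,7.39] 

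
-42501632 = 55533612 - 98035244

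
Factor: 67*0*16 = 0 =0^1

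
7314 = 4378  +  2936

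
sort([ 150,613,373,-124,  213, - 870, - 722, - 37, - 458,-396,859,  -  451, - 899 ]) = [ - 899 , - 870,-722 ,-458,-451,-396, - 124, - 37,150,213 , 373,613 , 859 ] 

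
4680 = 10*468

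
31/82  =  31/82 = 0.38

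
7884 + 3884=11768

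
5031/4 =1257 + 3/4= 1257.75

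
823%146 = 93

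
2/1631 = 2/1631 = 0.00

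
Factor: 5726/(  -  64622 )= - 7/79 = - 7^1 * 79^( - 1)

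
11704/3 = 3901+1/3=3901.33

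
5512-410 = 5102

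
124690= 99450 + 25240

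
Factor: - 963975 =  - 3^1*5^2*12853^1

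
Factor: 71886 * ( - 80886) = -2^2*3^2*13^1*17^1*61^1*11981^1 = -5814570996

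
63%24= 15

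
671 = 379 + 292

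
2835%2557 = 278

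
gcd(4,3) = 1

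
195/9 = 21 + 2/3 = 21.67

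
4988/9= 4988/9 = 554.22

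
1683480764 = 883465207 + 800015557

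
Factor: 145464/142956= 58/57 = 2^1*3^( - 1)*19^( - 1) * 29^1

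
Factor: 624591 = 3^4*11^1*701^1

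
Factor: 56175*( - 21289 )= - 3^1*5^2*7^1*61^1* 107^1*349^1= -  1195909575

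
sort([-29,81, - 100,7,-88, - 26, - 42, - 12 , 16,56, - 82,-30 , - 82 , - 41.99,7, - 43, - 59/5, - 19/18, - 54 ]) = [ - 100, - 88 , - 82 , - 82, - 54,- 43 , - 42, - 41.99, - 30, - 29, - 26 , - 12, - 59/5 , - 19/18,7,7, 16, 56,81 ]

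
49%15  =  4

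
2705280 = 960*2818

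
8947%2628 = 1063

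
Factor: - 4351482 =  - 2^1* 3^4*26861^1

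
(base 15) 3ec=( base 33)R6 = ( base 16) 381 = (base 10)897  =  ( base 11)746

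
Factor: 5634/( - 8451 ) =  - 2/3= - 2^1 *3^(  -  1) 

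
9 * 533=4797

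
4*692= 2768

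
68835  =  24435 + 44400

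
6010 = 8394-2384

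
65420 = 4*16355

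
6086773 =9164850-3078077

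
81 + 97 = 178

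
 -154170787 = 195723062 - 349893849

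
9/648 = 1/72= 0.01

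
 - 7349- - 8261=912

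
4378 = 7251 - 2873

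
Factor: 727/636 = 2^(-2 )*3^(-1)*53^(-1 )*727^1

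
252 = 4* 63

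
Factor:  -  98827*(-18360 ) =1814463720 = 2^3*3^3 * 5^1*17^1*37^1*2671^1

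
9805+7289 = 17094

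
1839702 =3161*582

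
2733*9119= 24922227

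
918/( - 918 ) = -1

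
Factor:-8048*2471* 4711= - 2^4*7^2 * 353^1*503^1*673^1=-93685810288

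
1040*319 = 331760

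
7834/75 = 7834/75 = 104.45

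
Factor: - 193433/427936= - 2^( - 5 )*43^( - 1 )*311^( - 1 )*193433^1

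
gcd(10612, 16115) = 1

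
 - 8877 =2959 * ( - 3)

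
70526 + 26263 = 96789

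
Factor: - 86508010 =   -  2^1*5^1*2711^1*3191^1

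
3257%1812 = 1445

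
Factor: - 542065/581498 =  -2^(  -  1 )*5^1*31^(-1)*83^( - 1)*113^( - 1 )*108413^1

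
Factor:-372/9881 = -2^2*3^1*31^1*41^(  -  1 )*241^( - 1 ) 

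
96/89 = 96/89=   1.08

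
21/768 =7/256 = 0.03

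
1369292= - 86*( - 15922)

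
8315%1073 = 804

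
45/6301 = 45/6301 = 0.01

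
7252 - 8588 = -1336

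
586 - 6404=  - 5818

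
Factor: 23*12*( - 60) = -2^4*3^2*5^1* 23^1=- 16560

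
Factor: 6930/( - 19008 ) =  - 35/96=- 2^ ( - 5)*3^(  -  1) * 5^1 * 7^1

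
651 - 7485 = - 6834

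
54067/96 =54067/96 = 563.20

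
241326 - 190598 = 50728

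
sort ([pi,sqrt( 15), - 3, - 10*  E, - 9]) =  [ - 10*E, - 9, - 3 , pi, sqrt(15 )] 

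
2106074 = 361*5834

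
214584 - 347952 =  - 133368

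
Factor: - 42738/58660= - 2^(-1)*3^1*5^(  -  1)*7^(-1)*17^1 = - 51/70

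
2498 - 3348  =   - 850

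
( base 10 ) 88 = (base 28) 34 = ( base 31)2q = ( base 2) 1011000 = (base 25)3d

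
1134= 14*81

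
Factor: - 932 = -2^2*233^1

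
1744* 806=1405664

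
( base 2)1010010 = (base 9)101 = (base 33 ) 2G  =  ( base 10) 82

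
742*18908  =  14029736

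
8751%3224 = 2303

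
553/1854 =553/1854= 0.30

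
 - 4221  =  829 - 5050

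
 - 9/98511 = - 3/32837  =  - 0.00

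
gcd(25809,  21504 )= 21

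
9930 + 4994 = 14924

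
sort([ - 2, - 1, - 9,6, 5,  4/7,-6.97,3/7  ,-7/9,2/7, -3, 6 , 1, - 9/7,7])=[-9,  -  6.97, - 3, - 2, - 9/7 ,- 1,-7/9, 2/7,3/7, 4/7 , 1, 5 , 6, 6, 7 ] 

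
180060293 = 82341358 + 97718935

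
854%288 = 278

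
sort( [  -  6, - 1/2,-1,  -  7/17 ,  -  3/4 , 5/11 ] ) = [-6,  -  1,-3/4, -1/2, - 7/17,5/11] 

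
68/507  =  68/507 = 0.13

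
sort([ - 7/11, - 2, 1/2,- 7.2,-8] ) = [-8, -7.2, - 2, - 7/11, 1/2]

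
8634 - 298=8336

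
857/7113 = 857/7113 = 0.12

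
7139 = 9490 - 2351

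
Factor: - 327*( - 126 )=2^1*3^3*7^1*109^1 = 41202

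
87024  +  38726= 125750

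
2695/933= 2+829/933 = 2.89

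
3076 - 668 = 2408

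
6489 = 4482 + 2007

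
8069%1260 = 509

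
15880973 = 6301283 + 9579690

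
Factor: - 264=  - 2^3*3^1*11^1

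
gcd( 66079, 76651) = 1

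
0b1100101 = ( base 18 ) 5b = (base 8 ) 145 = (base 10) 101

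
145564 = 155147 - 9583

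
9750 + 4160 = 13910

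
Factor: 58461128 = 2^3*11^1*664331^1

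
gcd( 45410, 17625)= 5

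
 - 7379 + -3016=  - 10395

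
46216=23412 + 22804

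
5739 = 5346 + 393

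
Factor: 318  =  2^1*3^1* 53^1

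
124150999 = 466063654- 341912655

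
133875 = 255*525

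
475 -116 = 359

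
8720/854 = 4360/427=10.21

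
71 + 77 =148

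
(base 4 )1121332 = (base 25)958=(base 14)2154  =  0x167e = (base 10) 5758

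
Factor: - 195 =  - 3^1*5^1*13^1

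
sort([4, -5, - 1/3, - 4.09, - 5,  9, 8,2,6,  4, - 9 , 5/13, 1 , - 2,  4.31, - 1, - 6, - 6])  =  [  -  9,  -  6, - 6, - 5, - 5, - 4.09, - 2, - 1, - 1/3,5/13, 1,2, 4,4, 4.31, 6,8, 9] 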